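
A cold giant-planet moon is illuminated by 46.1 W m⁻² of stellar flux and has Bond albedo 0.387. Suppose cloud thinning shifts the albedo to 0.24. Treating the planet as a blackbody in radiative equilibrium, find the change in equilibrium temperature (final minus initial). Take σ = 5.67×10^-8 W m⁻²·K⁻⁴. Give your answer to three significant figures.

5.83 kelvin

Initial: T₁ = [S(1−0.387)/(4σ)]^(1/4) = 105.7 K.
With α = 0.24, T₂ = 111.5 K.
Change: 111.5 − 105.7 = 5.833 K.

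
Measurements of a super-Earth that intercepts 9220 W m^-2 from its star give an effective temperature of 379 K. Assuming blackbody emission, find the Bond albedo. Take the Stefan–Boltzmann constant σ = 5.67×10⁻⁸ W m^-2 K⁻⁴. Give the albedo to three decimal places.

Energy balance: S(1−α)/4 = σT⁴, so 1−α = 4σT⁴/S.
σT⁴ = 1170 W m^-2, so 4σT⁴ = 4680 W m^-2.
1−α = 4680/9220 = 0.5075, so α = 0.4925.

0.492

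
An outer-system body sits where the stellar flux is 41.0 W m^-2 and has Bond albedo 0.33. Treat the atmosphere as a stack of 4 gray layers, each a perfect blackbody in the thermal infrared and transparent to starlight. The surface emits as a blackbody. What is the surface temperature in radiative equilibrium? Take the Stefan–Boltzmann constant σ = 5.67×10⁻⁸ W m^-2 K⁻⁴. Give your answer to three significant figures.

157 K

Top-of-atmosphere balance: σT_e⁴ = S(1−α)/4 = 6.867 W m^-2 → T_e = 104.9 K.
For an N-layer opaque stack, T_s⁴ = (N+1)T_e⁴, hence T_s = (5)^(1/4)×104.9 K = 156.9 K.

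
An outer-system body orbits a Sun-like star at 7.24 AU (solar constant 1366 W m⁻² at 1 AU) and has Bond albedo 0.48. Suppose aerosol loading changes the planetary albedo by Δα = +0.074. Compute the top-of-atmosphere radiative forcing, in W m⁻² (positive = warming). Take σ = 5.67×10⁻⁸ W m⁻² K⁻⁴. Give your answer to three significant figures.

-0.482 W m⁻²

By the inverse-square law, S = 1366/7.24² = 26.06 W m⁻².
TOA radiative forcing: ΔF = −S·Δα/4 = −26.06·(+0.074)/4 = -0.4821 W m⁻².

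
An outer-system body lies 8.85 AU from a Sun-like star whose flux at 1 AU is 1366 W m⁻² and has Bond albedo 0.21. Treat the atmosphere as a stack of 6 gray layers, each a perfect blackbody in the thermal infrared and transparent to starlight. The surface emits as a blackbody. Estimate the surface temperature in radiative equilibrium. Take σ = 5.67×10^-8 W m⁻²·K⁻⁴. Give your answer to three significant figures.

Irradiance scales as 1/d², so S = 1366 W m⁻² × (1/8.85)² = 17.44 W m⁻².
Top-of-atmosphere balance: σT_e⁴ = S(1−α)/4 = 3.445 W m⁻² → T_e = 88.29 K.
Layer-by-layer balance gives σT_s⁴ = (N+1)σT_e⁴, so T_s = 7^¼·88.29 = 143.6 K.

144 K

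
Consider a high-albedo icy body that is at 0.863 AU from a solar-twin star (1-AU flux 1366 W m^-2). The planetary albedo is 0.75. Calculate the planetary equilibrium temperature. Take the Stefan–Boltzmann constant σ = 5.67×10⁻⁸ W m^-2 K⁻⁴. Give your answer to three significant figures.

By the inverse-square law, S = 1366/0.863² = 1834 W m^-2.
Absorbed flux (global mean): S(1−α)/4 = 1834·0.25/4 = 114.6 W m^-2.
Set σT⁴ = 114.6 → T = (114.6/σ)^(1/4) = 212.0 K.

212 K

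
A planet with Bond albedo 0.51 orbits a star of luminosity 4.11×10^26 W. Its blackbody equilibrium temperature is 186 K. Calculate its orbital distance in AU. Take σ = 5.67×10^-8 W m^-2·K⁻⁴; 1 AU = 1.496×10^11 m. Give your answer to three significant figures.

Energy balance gives S = 4σT⁴/(1−α) = 554.0 W m^-2.
From L = 4πd²S, d = √(4.11×10^26/(4π·554.0)) = 2.430×10^11 m = 1.624 AU.

1.62 AU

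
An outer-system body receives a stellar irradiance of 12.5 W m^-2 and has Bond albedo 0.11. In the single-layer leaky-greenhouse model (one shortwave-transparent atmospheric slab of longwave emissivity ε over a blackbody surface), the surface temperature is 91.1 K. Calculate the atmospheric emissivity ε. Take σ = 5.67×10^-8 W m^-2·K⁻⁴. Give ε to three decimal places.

0.576

First, T_e = [12.50·(1−0.11)/(4σ)]^(1/4) = 83.69 K.
Inverting T_s⁴ = 2T_e⁴/(2−ε): (T_e/T_s)⁴ = 0.7122, so ε = 2(1 − 0.7122) = 0.5757.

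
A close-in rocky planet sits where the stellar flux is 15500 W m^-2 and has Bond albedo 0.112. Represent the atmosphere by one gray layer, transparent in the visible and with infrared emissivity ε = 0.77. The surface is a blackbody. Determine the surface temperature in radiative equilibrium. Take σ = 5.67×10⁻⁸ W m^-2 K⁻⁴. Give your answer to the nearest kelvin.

Effective emission temperature (TOA balance): σT_e⁴ = S(1−α)/4 = 3441 W m^-2 → T_e = 496.3 K.
For a single slab of emissivity ε, T_s⁴ = 2T_e⁴/(2−ε); thus T_s = 496.3·(1.626)^(1/4) = 560.5 K.

560 K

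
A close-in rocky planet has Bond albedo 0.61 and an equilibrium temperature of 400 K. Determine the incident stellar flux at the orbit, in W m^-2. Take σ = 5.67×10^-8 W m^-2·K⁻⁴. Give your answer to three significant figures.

From S(1−α)/4 = σT⁴: S = 4σT⁴/(1−α).
The emitted flux is σT⁴ = 1452 W m^-2.
So S = 4×1452/(1−0.61) = 14890 W m^-2.

14900 W m^-2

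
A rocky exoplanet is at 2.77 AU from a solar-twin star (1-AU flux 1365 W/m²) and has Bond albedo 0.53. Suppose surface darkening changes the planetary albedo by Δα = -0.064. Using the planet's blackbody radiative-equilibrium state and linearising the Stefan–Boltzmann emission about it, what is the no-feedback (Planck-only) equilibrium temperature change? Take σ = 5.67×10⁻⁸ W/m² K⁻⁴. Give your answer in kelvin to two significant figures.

4.7 K

Irradiance scales as 1/d², so S = 1365 W/m² × (1/2.77)² = 177.9 W/m².
Unperturbed T_e = [177.9·(1−0.53)/(4σ)]^¼ = 138.6 K.
ΔF = −(S/4)Δα = −(177.9/4)×(-0.064) = 2.846 W/m².
Planck response: λ_P = 4σT_e³ = 4·5.67×10⁻⁸·(138.6)³ = 0.6034 W/m²/K.
So ΔT₀ = 2.846/0.6034 = 4.72 K.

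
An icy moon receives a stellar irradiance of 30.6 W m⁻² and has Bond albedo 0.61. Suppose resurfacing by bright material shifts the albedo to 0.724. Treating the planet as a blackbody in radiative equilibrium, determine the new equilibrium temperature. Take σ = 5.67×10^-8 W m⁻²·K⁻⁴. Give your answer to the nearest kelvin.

78 K

With the new albedo, S(1−α₂)/4 = 2.111 W m⁻², so T₂ = 78.12 K.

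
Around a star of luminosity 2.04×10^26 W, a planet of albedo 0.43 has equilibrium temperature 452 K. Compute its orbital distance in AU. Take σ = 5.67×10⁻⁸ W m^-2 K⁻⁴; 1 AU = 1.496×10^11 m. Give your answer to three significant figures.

0.209 AU

Energy balance gives S = 4σT⁴/(1−α) = 16610 W m^-2.
S = L/(4πd²) → d = √(L/4πS) = √(2.04×10^26/(4π·16610)) = 3.126×10^10 m = 0.2090 AU.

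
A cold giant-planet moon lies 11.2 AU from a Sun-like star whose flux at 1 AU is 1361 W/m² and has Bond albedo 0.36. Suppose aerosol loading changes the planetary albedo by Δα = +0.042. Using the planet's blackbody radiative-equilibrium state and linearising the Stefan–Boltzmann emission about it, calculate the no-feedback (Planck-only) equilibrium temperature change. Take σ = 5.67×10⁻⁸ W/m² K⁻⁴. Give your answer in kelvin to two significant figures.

Flux at the orbit: S = 1361/(11.2)² = 10.85 W/m².
Unperturbed T_e = [10.85·(1−0.36)/(4σ)]^¼ = 74.39 K.
TOA radiative forcing: ΔF = −S·Δα/4 = −10.85·(+0.042)/4 = -0.1139 W/m².
The Planck feedback parameter is 4σT_e³ = 0.09335 W/m²/K.
ΔT₀ = ΔF/λ_P = -0.1139/0.09335 = -1.22 K.

-1.2 kelvin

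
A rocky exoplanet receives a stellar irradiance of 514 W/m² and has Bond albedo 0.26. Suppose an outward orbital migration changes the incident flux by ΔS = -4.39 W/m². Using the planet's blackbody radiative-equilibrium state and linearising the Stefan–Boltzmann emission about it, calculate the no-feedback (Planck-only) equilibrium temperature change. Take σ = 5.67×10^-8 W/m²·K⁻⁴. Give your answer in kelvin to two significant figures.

-0.43 K

The baseline emission temperature is T_e = 202.4 K.
TOA radiative forcing: ΔF = (1−α)ΔS/4 = 0.74·(-4.39)/4 = -0.8121 W/m².
Planck response: λ_P = 4σT_e³ = 4·5.67×10⁻⁸·(202.4)³ = 1.880 W/m²/K.
ΔT₀ = ΔF/λ_P = -0.8121/1.880 = -0.432 K.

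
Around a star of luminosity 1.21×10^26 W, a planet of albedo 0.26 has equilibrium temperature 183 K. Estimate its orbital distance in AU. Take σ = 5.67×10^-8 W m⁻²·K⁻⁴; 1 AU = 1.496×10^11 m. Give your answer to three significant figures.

Energy balance gives S = 4σT⁴/(1−α) = 343.7 W m⁻².
Then d = [L/(4πS)]^(1/2) = 1.674×10^11 m, i.e. 1.119 AU.

1.12 AU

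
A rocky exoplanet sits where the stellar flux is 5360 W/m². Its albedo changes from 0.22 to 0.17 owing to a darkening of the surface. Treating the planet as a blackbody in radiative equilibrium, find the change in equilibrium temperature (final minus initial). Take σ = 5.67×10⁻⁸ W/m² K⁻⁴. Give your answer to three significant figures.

5.77 kelvin

Before: T₁ = [5360·0.78/(4σ)]^(1/4) = 368.5 K.
After:  T₂ = [5360·0.83/(4σ)]^(1/4) = 374.2 K.
ΔT = T₂ − T₁ = 5.768 K.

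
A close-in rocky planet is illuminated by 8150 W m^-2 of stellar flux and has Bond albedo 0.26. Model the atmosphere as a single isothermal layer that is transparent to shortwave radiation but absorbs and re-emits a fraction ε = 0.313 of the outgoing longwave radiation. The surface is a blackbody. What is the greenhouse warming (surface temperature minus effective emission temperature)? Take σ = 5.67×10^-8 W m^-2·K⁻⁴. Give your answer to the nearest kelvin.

At the top of the atmosphere, σT_e⁴ = S(1−α)/4 = 1508 W m^-2, giving T_e = 403.8 K.
Surface balance with a leaky layer gives σT_s⁴ = σT_e⁴·2/(2−ε), so T_s = T_e·[2/(2−0.313)]^(1/4) = 421.4 K.
T_s − T_e = 421.4 − 403.8 = 17.55 K.

18 K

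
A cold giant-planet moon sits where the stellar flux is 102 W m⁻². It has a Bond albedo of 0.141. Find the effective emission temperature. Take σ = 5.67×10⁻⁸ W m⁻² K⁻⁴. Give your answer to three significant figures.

140 kelvin

The planet absorbs (1−α)S over its disc πR² and re-emits over 4πR², so the mean absorbed flux is (1−0.141)·102.0/4 = 21.90 W m⁻².
In equilibrium σT⁴ equals this, so T = 140.2 K.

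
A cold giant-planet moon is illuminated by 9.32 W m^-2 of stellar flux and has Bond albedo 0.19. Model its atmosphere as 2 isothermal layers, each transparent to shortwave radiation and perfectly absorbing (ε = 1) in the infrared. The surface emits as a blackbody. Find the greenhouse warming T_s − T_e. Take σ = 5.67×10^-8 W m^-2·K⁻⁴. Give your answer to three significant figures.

24.0 kelvin

The effective emission temperature is T_e = [S(1−α)/(4σ)]^¼ = 75.96 K.
T_s = (N+1)^(1/4)·T_e = 99.96 K.
Warming: T_s − T_e = 24.01 K.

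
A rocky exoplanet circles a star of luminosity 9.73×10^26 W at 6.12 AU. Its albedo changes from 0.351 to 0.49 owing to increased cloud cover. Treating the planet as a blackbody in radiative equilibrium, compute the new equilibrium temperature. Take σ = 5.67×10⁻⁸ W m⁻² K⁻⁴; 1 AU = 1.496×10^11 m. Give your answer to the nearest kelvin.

Orbital distance: d = 6.12 AU = 9.156×10^11 m.
Flux at the orbit: S = L/(4πd²) = 9.73×10^26/(4π·(9.16×10^11)²) = 92.37 W m⁻².
T₂ = [S(1−α₂)/(4σ)]^(1/4) = [92.37·0.51/(4σ)]^(1/4) = 120.1 K.

120 K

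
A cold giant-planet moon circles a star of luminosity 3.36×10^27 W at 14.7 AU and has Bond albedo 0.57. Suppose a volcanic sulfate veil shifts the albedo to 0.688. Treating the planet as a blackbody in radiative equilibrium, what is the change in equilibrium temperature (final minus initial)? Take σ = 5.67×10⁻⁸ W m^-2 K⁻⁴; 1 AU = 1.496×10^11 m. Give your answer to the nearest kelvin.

Orbital distance: d = 14.7 AU = 2.199×10^12 m.
Flux at the orbit: S = L/(4πd²) = 3.36×10^27/(4π·(2.20×10^12)²) = 55.29 W m^-2.
With α = 0.57, T₁ = 101.2 K.
Final:   T₂ = [S(1−0.688)/(4σ)]^(1/4) = 93.39 K.
Change: 93.39 − 101.2 = -7.798 K.

-8 kelvin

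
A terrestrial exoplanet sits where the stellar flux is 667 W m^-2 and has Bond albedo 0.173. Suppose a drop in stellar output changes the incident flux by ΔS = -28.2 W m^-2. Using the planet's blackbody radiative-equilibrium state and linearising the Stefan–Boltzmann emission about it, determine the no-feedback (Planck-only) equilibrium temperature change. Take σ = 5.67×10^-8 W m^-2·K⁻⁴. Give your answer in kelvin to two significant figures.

-2.3 K

Reference equilibrium: T_e = [S(1−α)/(4σ)]^(1/4) = 222.1 K.
ΔF = Δ[S(1−α)]/4 = (1−0.173)·-28.2/4 = -5.830 W m^-2.
The Planck feedback parameter is 4σT_e³ = 2.484 W m^-2/K.
Hence the no-feedback warming is ΔF/(4σT_e³) = -2.35 K.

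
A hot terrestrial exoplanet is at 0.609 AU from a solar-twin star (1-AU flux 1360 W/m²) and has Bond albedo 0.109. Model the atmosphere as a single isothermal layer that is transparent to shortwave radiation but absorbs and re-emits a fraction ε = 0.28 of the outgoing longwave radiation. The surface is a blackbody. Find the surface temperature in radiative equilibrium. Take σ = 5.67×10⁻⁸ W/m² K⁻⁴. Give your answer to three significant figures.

Flux at the orbit: S = 1360/(0.609)² = 3667 W/m².
Effective emission temperature (TOA balance): σT_e⁴ = S(1−α)/4 = 816.8 W/m² → T_e = 346.4 K.
For a single slab of emissivity ε, T_s⁴ = 2T_e⁴/(2−ε); thus T_s = 346.4·(1.163)^(1/4) = 359.8 K.

360 K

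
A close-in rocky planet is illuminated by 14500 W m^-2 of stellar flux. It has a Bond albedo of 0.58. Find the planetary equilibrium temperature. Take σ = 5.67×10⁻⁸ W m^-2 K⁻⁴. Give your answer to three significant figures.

Absorbed flux (global mean): S(1−α)/4 = 14500·0.42/4 = 1523 W m^-2.
Balancing against σT⁴: T = (1523/5.67×10⁻⁸)^(1/4) = 404.8 K.

405 kelvin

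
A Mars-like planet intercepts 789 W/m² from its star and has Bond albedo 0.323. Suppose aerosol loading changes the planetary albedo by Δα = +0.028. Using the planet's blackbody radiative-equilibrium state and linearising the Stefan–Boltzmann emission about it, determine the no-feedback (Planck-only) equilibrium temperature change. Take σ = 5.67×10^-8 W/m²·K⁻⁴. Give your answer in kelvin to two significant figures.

-2.3 K

Reference equilibrium: T_e = [S(1−α)/(4σ)]^(1/4) = 220.3 K.
TOA radiative forcing: ΔF = −S·Δα/4 = −789.0·(+0.028)/4 = -5.523 W/m².
The Planck feedback parameter is 4σT_e³ = 2.425 W/m²/K.
So ΔT₀ = -5.523/2.425 = -2.28 K.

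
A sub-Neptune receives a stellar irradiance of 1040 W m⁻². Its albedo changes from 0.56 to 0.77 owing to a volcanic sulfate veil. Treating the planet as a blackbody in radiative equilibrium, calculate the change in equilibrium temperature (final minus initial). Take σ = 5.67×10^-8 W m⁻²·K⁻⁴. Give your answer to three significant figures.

-31.7 K

With α = 0.56, T₁ = 211.9 K.
With α = 0.77, T₂ = 180.2 K.
ΔT = T₂ − T₁ = -31.73 K.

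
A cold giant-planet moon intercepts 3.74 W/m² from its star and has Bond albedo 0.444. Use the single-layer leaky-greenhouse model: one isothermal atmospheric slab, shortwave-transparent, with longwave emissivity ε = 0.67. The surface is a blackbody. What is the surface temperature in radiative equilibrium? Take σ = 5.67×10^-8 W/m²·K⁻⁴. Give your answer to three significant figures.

At the top of the atmosphere, σT_e⁴ = S(1−α)/4 = 0.5199 W/m², giving T_e = 55.03 K.
For a single slab of emissivity ε, T_s⁴ = 2T_e⁴/(2−ε); thus T_s = 55.03·(1.504)^(1/4) = 60.94 K.

60.9 K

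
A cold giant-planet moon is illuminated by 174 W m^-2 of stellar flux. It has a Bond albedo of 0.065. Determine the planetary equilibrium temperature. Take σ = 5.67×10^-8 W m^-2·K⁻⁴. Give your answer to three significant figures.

164 kelvin

Absorbed flux (global mean): S(1−α)/4 = 174.0·0.935/4 = 40.67 W m^-2.
Balancing against σT⁴: T = (40.67/5.67×10⁻⁸)^(1/4) = 163.7 K.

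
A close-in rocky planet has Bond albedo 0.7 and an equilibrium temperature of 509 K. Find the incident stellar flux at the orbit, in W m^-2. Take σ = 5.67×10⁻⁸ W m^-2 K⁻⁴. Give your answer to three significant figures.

Invert the energy balance for S: S = 4σT⁴/(1−α).
The emitted flux is σT⁴ = 3806 W m^-2.
S = 4·3806/0.3 = 50740 W m^-2.

50700 W m^-2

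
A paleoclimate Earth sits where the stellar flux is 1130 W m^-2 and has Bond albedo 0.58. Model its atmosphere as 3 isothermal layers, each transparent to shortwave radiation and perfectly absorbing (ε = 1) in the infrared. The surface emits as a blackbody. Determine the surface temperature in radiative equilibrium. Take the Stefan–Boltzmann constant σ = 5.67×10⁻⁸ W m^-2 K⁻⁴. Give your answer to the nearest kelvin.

302 K

OLR = S(1−α)/4 = 118.7 W m^-2; the top layer radiates at T_e = 213.9 K.
For an N-layer opaque stack, T_s⁴ = (N+1)T_e⁴, hence T_s = (4)^(1/4)×213.9 K = 302.5 K.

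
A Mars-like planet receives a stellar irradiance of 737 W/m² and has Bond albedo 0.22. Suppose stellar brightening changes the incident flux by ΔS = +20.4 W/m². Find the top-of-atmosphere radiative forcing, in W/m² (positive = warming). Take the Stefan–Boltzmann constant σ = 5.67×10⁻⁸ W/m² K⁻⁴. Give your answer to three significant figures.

TOA radiative forcing: ΔF = (1−α)ΔS/4 = 0.78·(+20.4)/4 = 3.978 W/m².

3.98 W/m²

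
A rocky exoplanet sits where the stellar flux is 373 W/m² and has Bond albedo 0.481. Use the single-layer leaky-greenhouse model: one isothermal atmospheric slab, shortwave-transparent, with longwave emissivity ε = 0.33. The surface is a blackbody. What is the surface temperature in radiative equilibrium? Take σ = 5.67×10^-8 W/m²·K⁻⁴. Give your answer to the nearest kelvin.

179 kelvin

The planet radiates to space at T_e = [S(1−α)/(4σ)]^(1/4) = 170.9 K.
For a single slab of emissivity ε, T_s⁴ = 2T_e⁴/(2−ε); thus T_s = 170.9·(1.198)^(1/4) = 178.8 K.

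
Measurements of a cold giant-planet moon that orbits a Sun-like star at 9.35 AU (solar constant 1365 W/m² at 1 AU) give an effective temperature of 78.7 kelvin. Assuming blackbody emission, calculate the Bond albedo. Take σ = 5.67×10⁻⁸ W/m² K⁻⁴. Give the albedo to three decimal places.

Flux at the orbit: S = 1365/(9.35)² = 15.61 W/m².
Energy balance: S(1−α)/4 = σT⁴, so 1−α = 4σT⁴/S.
4σT⁴ = 4·5.67×10⁻⁸·(78.7)⁴ = 8.700 W/m².
1−α = 8.700/15.61 = 0.5572, so α = 0.4428.

0.443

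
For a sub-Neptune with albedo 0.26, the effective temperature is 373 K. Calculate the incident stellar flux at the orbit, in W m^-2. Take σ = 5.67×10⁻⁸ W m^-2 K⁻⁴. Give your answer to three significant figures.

5930 W m^-2

From S(1−α)/4 = σT⁴: S = 4σT⁴/(1−α).
σT⁴ = 5.67×10⁻⁸·(373)⁴ = 1098 W m^-2.
So S = 4×1098/(1−0.26) = 5933 W m^-2.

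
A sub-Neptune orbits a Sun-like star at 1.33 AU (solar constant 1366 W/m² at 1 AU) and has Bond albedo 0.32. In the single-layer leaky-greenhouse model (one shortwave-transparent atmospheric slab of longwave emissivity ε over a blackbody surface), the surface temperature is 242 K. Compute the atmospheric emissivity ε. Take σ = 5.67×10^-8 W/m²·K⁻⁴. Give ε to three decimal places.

Irradiance scales as 1/d², so S = 1366 W/m² × (1/1.33)² = 772.2 W/m².
TOA balance gives T_e = 219.4 K.
Inverting T_s⁴ = 2T_e⁴/(2−ε): (T_e/T_s)⁴ = 0.6751, so ε = 2(1 − 0.6751) = 0.6499.

0.650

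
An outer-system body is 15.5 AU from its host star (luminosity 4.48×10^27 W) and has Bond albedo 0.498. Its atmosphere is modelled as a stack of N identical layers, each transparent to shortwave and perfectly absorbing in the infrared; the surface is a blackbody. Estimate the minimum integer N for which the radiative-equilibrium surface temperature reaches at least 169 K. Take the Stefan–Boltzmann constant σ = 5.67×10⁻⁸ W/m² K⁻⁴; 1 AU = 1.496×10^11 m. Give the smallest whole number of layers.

d = 15.5 × 1.496×10^11 m = 2.319×10^12 m.
Flux at the orbit: S = L/(4πd²) = 4.48×10^27/(4π·(2.32×10^12)²) = 66.30 W/m².
OLR = S(1−α)/4 = 8.321 W/m²; the top layer radiates at T_e = 110.1 K.
Need (N+1)T_e⁴ ≥ T_s⁴, i.e. N+1 ≥ (169/110.1)⁴ = 5.558.
The minimum whole number is N = 5.

5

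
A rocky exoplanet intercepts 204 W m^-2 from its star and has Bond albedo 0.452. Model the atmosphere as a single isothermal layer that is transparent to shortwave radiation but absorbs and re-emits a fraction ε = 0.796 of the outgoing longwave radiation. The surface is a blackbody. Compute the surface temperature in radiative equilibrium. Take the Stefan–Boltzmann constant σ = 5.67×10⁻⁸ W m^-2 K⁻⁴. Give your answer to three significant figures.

169 kelvin

Effective emission temperature (TOA balance): σT_e⁴ = S(1−α)/4 = 27.95 W m^-2 → T_e = 149.0 K.
For a single slab of emissivity ε, T_s⁴ = 2T_e⁴/(2−ε); thus T_s = 149.0·(1.661)^(1/4) = 169.2 K.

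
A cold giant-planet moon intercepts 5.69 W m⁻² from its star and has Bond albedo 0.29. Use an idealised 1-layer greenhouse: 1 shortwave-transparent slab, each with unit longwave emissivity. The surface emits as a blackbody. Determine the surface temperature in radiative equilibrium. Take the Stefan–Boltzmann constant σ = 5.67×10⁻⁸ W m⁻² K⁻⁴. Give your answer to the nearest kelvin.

The effective emission temperature is T_e = [S(1−α)/(4σ)]^¼ = 64.97 K.
Layer-by-layer balance gives σT_s⁴ = (N+1)σT_e⁴, so T_s = 2^¼·64.97 = 77.26 K.

77 K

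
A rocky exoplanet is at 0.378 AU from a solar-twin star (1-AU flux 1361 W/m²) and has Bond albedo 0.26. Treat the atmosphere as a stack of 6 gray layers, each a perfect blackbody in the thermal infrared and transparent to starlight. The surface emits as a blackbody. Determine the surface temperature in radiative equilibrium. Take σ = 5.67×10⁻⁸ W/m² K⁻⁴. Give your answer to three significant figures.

Irradiance scales as 1/d², so S = 1361 W/m² × (1/0.378)² = 9525 W/m².
Top-of-atmosphere balance: σT_e⁴ = S(1−α)/4 = 1762 W/m² → T_e = 419.9 K.
Layer-by-layer balance gives σT_s⁴ = (N+1)σT_e⁴, so T_s = 7^¼·419.9 = 683.0 K.

683 K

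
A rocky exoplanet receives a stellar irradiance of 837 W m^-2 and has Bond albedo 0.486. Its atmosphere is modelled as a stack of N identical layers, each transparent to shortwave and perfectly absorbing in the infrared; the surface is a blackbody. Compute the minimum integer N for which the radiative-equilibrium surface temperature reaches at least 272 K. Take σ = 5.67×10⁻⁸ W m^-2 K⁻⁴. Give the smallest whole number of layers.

2

The effective emission temperature is T_e = [S(1−α)/(4σ)]^¼ = 208.7 K.
T_s = (N+1)^(1/4)·T_e ≥ 272 K requires N+1 ≥ (T_s/T_e)⁴ = (272/208.7)⁴ = 2.886.
So N ≥ 1.886; the smallest integer is N = 2.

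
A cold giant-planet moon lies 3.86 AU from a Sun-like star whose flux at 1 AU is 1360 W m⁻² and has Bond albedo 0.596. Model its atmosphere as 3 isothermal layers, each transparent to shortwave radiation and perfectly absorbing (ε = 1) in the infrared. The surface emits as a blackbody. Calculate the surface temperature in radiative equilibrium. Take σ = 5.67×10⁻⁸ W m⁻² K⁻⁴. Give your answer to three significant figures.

By the inverse-square law, S = 1360/3.86² = 91.28 W m⁻².
The effective emission temperature is T_e = [S(1−α)/(4σ)]^¼ = 112.9 K.
With N = 3 opaque layers, T_s = (N+1)^(1/4)·T_e = 4^(1/4)·112.9 = 159.7 K.

160 K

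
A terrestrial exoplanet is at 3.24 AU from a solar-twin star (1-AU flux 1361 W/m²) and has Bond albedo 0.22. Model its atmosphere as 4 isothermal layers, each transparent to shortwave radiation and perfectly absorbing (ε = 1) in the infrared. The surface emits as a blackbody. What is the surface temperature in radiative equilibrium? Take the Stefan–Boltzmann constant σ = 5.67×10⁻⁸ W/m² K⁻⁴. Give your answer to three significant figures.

By the inverse-square law, S = 1361/3.24² = 129.6 W/m².
OLR = S(1−α)/4 = 25.28 W/m²; the top layer radiates at T_e = 145.3 K.
Layer-by-layer balance gives σT_s⁴ = (N+1)σT_e⁴, so T_s = 5^¼·145.3 = 217.3 K.

217 K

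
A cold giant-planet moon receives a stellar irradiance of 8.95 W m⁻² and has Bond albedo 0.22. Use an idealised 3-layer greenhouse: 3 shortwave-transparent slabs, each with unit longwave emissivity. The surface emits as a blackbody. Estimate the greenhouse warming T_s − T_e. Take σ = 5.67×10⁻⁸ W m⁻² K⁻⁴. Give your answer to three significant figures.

30.9 K

Top-of-atmosphere balance: σT_e⁴ = S(1−α)/4 = 1.745 W m⁻² → T_e = 74.48 K.
T_s = (N+1)^(1/4)·T_e = 105.3 K.
Warming: T_s − T_e = 30.85 K.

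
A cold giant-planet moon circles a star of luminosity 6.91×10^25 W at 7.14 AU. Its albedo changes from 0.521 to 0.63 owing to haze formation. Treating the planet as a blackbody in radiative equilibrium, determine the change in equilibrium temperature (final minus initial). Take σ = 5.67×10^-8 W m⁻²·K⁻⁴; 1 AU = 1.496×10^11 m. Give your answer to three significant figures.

Orbital distance: d = 7.14 AU = 1.068×10^12 m.
S = L/(4πd²) = 4.820 W m⁻².
With α = 0.521, T₁ = 56.48 K.
Final:   T₂ = [S(1−0.63)/(4σ)]^(1/4) = 52.95 K.
ΔT = T₂ − T₁ = -3.531 K.

-3.53 K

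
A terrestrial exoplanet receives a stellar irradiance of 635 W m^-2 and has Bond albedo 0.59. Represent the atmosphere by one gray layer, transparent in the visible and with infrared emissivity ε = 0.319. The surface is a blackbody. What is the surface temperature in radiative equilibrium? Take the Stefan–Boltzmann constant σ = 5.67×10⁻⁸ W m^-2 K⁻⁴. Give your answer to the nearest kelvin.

192 K

At the top of the atmosphere, σT_e⁴ = S(1−α)/4 = 65.09 W m^-2, giving T_e = 184.1 K.
For a single slab of emissivity ε, T_s⁴ = 2T_e⁴/(2−ε); thus T_s = 184.1·(1.19)^(1/4) = 192.2 K.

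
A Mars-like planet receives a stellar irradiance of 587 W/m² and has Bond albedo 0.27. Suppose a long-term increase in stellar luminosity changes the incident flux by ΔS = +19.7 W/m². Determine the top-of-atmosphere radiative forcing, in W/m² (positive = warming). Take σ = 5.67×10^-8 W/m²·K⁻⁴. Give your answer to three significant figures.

3.60 W/m²

Only a fraction (1−α) is absorbed and it's spread over 4πR², so ΔF = (1−α)ΔS/4 = 3.595 W/m².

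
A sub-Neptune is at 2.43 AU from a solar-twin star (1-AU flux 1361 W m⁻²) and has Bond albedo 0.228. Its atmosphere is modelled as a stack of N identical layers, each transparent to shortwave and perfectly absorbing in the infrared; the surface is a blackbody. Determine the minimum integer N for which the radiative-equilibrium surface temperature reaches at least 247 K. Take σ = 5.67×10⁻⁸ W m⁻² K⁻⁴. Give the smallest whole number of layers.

4

By the inverse-square law, S = 1361/2.43² = 230.5 W m⁻².
OLR = S(1−α)/4 = 44.48 W m⁻²; the top layer radiates at T_e = 167.4 K.
T_s = (N+1)^(1/4)·T_e ≥ 247 K requires N+1 ≥ (T_s/T_e)⁴ = (247/167.4)⁴ = 4.744.
So N ≥ 3.744; the smallest integer is N = 4.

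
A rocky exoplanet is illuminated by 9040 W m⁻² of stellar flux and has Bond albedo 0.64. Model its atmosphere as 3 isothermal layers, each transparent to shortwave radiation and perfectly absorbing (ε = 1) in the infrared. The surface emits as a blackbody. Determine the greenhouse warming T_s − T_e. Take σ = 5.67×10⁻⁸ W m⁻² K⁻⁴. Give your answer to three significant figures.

143 kelvin

OLR = S(1−α)/4 = 813.6 W m⁻²; the top layer radiates at T_e = 346.1 K.
Surface: T_s = (4)^¼·T_e = 489.5 K.
So the greenhouse effect raises the surface by 489.5 − 346.1 = 143.4 K.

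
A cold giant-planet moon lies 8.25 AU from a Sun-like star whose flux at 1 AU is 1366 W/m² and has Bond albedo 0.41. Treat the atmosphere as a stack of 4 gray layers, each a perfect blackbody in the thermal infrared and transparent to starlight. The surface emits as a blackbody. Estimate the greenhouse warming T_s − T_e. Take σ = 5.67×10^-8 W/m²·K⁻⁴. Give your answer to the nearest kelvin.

By the inverse-square law, S = 1366/8.25² = 20.07 W/m².
The effective emission temperature is T_e = [S(1−α)/(4σ)]^¼ = 85.00 K.
Surface: T_s = (5)^¼·T_e = 127.1 K.
So the greenhouse effect raises the surface by 127.1 − 85.00 = 42.11 K.

42 K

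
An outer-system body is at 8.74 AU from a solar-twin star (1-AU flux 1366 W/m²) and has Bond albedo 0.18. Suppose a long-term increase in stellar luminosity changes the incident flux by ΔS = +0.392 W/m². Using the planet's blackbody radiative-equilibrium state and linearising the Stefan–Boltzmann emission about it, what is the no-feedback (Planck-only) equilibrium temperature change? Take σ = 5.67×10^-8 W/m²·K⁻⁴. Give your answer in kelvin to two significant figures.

Irradiance scales as 1/d², so S = 1366 W/m² × (1/8.74)² = 17.88 W/m².
The baseline emission temperature is T_e = 89.67 K.
TOA radiative forcing: ΔF = (1−α)ΔS/4 = 0.82·(+0.392)/4 = 0.08036 W/m².
The Planck feedback parameter is 4σT_e³ = 0.1635 W/m²/K.
So ΔT₀ = 0.08036/0.1635 = 0.491 K.

0.49 K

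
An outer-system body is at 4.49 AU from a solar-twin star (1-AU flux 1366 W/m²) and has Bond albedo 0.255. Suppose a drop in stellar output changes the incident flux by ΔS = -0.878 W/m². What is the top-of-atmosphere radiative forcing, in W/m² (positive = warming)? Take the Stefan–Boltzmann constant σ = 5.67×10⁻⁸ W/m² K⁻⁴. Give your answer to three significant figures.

-0.164 W/m²

Irradiance scales as 1/d², so S = 1366 W/m² × (1/4.49)² = 67.76 W/m².
ΔF = Δ[S(1−α)]/4 = (1−0.255)·-0.878/4 = -0.1635 W/m².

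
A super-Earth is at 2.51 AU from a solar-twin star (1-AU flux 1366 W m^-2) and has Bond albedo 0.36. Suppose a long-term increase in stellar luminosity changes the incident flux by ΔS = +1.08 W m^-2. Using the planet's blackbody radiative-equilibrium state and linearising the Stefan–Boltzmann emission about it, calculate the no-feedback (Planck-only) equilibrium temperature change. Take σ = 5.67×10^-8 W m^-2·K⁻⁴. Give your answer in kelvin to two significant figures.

By the inverse-square law, S = 1366/2.51² = 216.8 W m^-2.
The baseline emission temperature is T_e = 157.3 K.
Only a fraction (1−α) is absorbed and it's spread over 4πR², so ΔF = (1−α)ΔS/4 = 0.1728 W m^-2.
Planck response: λ_P = 4σT_e³ = 4·5.67×10⁻⁸·(157.3)³ = 0.8823 W m^-2/K.
ΔT₀ = ΔF/λ_P = 0.1728/0.8823 = 0.196 K.

0.20 K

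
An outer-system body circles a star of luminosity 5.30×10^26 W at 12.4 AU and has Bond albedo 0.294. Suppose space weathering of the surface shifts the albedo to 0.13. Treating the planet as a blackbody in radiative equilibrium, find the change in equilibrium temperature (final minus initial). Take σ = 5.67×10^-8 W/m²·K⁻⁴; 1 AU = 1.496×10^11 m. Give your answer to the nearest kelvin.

d = 12.4 × 1.496×10^11 m = 1.855×10^12 m.
S = L/(4πd²) = 12.26 W/m².
With α = 0.294, T₁ = 78.59 K.
Final:   T₂ = [S(1−0.13)/(4σ)]^(1/4) = 82.81 K.
ΔT = T₂ − T₁ = 4.213 K.

4 K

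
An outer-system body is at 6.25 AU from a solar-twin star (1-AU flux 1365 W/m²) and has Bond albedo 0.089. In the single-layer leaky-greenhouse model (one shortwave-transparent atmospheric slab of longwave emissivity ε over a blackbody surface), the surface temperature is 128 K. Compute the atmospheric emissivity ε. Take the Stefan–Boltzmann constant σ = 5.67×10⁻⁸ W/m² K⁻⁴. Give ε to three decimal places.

0.954

By the inverse-square law, S = 1365/6.25² = 34.94 W/m².
TOA balance gives T_e = 108.8 K.
Inverting T_s⁴ = 2T_e⁴/(2−ε): (T_e/T_s)⁴ = 0.5229, so ε = 2(1 − 0.5229) = 0.9542.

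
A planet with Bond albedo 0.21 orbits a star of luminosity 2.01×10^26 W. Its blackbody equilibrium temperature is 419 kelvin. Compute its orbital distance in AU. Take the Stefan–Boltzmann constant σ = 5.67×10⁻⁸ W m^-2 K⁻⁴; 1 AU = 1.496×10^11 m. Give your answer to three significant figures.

Energy balance gives S = 4σT⁴/(1−α) = 8849 W m^-2.
S = L/(4πd²) → d = √(L/4πS) = √(2.01×10^26/(4π·8849)) = 4.252×10^10 m = 0.2842 AU.

0.284 AU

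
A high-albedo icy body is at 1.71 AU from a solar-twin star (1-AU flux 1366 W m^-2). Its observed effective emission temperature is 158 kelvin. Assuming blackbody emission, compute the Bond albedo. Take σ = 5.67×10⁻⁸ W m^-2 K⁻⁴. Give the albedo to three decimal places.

0.697

By the inverse-square law, S = 1366/1.71² = 467.2 W m^-2.
Energy balance: S(1−α)/4 = σT⁴, so 1−α = 4σT⁴/S.
σT⁴ = 35.34 W m^-2, so 4σT⁴ = 141.3 W m^-2.
1−α = 141.3/467.2 = 0.3026, so α = 0.6974.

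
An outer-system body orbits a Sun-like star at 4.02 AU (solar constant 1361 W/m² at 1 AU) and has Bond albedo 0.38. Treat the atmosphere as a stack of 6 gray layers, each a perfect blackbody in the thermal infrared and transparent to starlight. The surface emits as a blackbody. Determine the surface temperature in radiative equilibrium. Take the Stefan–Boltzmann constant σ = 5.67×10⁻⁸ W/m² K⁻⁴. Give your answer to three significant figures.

Flux at the orbit: S = 1361/(4.02)² = 84.22 W/m².
OLR = S(1−α)/4 = 13.05 W/m²; the top layer radiates at T_e = 123.2 K.
Layer-by-layer balance gives σT_s⁴ = (N+1)σT_e⁴, so T_s = 7^¼·123.2 = 200.4 K.

200 K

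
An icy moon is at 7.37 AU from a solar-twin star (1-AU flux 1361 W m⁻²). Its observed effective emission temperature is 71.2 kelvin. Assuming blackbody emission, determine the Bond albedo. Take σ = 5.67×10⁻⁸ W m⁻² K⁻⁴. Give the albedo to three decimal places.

0.767

Flux at the orbit: S = 1361/(7.37)² = 25.06 W m⁻².
Energy balance: S(1−α)/4 = σT⁴, so 1−α = 4σT⁴/S.
σT⁴ = 1.457 W m⁻², so 4σT⁴ = 5.829 W m⁻².
Hence α = 1 − 5.829/25.06 = 0.7674.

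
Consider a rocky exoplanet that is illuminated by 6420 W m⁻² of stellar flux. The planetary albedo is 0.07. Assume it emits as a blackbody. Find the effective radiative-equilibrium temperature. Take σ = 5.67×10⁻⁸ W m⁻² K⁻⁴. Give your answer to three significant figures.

403 K

Absorbed flux (global mean): S(1−α)/4 = 6420·0.93/4 = 1493 W m⁻².
In equilibrium σT⁴ equals this, so T = 402.8 K.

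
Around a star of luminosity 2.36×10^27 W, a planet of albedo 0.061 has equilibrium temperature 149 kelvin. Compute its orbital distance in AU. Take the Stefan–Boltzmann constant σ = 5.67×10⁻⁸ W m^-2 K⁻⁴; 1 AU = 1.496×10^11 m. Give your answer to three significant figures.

Required flux: S = 4σT⁴/(1−α) = 119.0 W m^-2.
S = L/(4πd²) → d = √(L/4πS) = √(2.36×10^27/(4π·119.0)) = 1.256×10^12 m = 8.396 AU.

8.40 AU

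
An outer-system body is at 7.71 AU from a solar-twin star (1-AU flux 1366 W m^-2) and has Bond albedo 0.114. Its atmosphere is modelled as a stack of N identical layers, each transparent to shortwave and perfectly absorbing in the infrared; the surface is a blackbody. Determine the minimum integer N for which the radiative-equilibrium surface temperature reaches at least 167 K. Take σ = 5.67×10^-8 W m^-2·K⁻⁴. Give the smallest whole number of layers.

8

By the inverse-square law, S = 1366/7.71² = 22.98 W m^-2.
The effective emission temperature is T_e = [S(1−α)/(4σ)]^¼ = 97.34 K.
Since T_s⁴ = (N+1)T_e⁴, we need N ≥ (T_s/T_e)⁴ − 1 = 7.664.
So N ≥ 7.664; the smallest integer is N = 8.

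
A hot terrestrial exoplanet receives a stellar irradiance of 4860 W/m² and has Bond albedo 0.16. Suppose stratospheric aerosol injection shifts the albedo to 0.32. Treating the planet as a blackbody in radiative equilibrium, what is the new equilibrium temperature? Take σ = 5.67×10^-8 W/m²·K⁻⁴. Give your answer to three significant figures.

T₂ = [S(1−α₂)/(4σ)]^(1/4) = [4860·0.68/(4σ)]^(1/4) = 347.4 K.

347 K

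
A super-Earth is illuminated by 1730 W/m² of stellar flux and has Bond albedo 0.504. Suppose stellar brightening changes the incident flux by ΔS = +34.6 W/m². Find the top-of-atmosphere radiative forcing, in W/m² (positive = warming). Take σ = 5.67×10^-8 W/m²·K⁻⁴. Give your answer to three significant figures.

4.29 W/m²

Only a fraction (1−α) is absorbed and it's spread over 4πR², so ΔF = (1−α)ΔS/4 = 4.290 W/m².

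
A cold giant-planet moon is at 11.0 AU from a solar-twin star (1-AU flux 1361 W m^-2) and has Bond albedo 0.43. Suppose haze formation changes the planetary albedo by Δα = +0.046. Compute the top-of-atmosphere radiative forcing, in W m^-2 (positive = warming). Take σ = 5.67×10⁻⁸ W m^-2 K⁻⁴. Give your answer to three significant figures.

-0.129 W m^-2

Flux at the orbit: S = 1361/(11.0)² = 11.25 W m^-2.
The change in absorbed flux is Δ[S(1−α)/4] = −SΔα/4 = -0.1294 W m^-2.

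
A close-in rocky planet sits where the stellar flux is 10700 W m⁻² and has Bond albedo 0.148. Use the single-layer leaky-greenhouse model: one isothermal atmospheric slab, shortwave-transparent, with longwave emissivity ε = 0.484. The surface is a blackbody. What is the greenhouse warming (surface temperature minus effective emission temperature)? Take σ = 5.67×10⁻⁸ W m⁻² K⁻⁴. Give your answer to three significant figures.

Effective emission temperature (TOA balance): σT_e⁴ = S(1−α)/4 = 2279 W m⁻² → T_e = 447.8 K.
For a single slab of emissivity ε, T_s⁴ = 2T_e⁴/(2−ε); thus T_s = 447.8·(1.319)^(1/4) = 479.9 K.
Greenhouse warming: T_s − T_e = 32.11 K.

32.1 K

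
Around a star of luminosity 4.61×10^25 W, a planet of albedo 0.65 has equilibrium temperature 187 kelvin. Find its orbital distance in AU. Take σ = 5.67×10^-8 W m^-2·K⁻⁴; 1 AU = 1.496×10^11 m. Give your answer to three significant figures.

0.455 AU

Energy balance gives S = 4σT⁴/(1−α) = 792.4 W m^-2.
Then d = [L/(4πS)]^(1/2) = 6.804×10^10 m, i.e. 0.4548 AU.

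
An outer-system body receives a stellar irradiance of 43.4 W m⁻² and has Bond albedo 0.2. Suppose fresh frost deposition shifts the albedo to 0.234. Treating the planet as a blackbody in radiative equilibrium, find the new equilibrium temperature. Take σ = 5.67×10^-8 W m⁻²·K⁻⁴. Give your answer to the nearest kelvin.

T₂ = [S(1−α₂)/(4σ)]^(1/4) = [43.40·0.766/(4σ)]^(1/4) = 110.0 K.

110 K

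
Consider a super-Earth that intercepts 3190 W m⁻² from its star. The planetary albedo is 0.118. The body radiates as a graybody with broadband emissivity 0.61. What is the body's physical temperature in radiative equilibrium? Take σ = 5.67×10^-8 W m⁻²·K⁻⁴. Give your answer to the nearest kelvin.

Averaging over the sphere, the absorbed flux is S(1−α)/4 = 703.4 W m⁻².
Radiative balance εσT⁴ = 703.4 gives T = [703.4/(0.61·σ)]^(1/4) = 377.6 K.

378 kelvin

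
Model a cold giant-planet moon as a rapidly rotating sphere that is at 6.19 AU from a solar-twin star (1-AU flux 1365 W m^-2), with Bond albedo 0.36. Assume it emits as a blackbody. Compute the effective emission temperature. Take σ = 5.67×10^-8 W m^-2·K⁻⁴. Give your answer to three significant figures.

Flux at the orbit: S = 1365/(6.19)² = 35.62 W m^-2.
The planet absorbs (1−α)S over its disc πR² and re-emits over 4πR², so the mean absorbed flux is (1−0.36)·35.62/4 = 5.700 W m^-2.
Set σT⁴ = 5.700 → T = (5.700/σ)^(1/4) = 100.1 K.

100 kelvin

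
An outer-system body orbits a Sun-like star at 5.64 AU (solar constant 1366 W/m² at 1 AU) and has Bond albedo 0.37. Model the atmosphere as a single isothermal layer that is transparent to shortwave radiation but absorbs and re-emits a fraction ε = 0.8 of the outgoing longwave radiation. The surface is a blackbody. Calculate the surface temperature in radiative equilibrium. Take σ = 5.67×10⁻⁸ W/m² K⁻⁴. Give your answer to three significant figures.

Irradiance scales as 1/d², so S = 1366 W/m² × (1/5.64)² = 42.94 W/m².
At the top of the atmosphere, σT_e⁴ = S(1−α)/4 = 6.764 W/m², giving T_e = 104.5 K.
The surface balance (absorbed SW + ε·downward IR = σT_s⁴) with T_a⁴ = T_s⁴/2 reduces to T_s = T_e·[2/(2−ε)]^¼ = 118.7 K.

119 K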